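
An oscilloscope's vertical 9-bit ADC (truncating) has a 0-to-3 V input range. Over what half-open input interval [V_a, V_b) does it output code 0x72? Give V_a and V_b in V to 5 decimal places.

LSB = 3/2^9 = 5.859 mV.
Code 0x72 = 114 decimal.
V_a = V_low + 114·LSB = 0.667969 V; V_b = V_low + 115·LSB = 0.673828 V.

[0.66797 V, 0.67383 V)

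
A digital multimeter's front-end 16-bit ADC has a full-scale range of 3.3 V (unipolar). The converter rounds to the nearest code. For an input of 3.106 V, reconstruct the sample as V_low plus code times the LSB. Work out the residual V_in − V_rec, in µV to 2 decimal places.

13.98 µV

LSB = 3.3/2^16 = 50.35 µV.
Scaled input = 61683.2776 LSBs, so code = 61683.
V_rec = 0 + 61683·5.0354e-05 = 3.105986 V.
Error = 3.106 − 3.105986 = 1.39771e-05 V = 13.98 µV.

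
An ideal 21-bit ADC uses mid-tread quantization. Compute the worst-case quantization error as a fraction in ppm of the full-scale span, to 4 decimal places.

0.2384 ppm

Rounding → worst-case error = ½ LSB = V_FS/2^22, so 1e+06/4194304 = 0.238419 ppm of full scale.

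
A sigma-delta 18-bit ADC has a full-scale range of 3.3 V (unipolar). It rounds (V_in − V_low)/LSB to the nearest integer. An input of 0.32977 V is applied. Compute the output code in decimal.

code 26196

Full-scale span = 3.3 V; LSB = 3.3/2^18 = 12.59 µV.
(V_in − V_low)/LSB = (0.32977 − 0) / 1.25885e-05 = 26196.129.
round(26196.129) = 26196.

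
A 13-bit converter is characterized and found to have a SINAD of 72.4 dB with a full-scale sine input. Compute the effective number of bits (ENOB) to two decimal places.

ENOB = (SINAD − 1.76) / 6.02 = (72.4 − 1.76)/6.02 = 11.734.

11.73 bits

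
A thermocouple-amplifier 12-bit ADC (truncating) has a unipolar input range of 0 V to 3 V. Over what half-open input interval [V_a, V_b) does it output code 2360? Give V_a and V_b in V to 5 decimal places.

LSB = 3/2^12 = 0.732 mV.
V_a = V_low + 2360·LSB = 1.72852 V; V_b = V_low + 2361·LSB = 1.72925 V.

[1.72852 V, 1.72925 V)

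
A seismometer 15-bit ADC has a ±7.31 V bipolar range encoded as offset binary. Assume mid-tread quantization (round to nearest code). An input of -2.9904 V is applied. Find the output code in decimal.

code 9682

LSB = 14.62 V / 32768 = 446.17 µV.
Input sits at 9681.577 steps above V_low.
So the output code is 9682.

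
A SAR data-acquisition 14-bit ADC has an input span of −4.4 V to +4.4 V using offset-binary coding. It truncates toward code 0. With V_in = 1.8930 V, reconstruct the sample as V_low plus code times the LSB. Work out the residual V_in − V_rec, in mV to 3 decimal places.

0.227 mV

One LSB is 8.8 V / 16384 = 0.537 mV.
Scaled input = 11716.4218 LSBs, so code = 11716.
V_rec = (−4.4) + 11716·0.000537109 = 1.8927734 V.
Error = 1.8930 − 1.8927734 = 0.000226563 V = 0.227 mV.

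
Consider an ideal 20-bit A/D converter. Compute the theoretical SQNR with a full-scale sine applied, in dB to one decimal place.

122.2 dB

SNR ≈ 6.02·N + 1.76 dB = 6.02·20 + 1.76 = 122.16 dB.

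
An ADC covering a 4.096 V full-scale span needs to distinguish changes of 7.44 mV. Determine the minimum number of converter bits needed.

Number of steps required ≥ 4.096 V / 7.44 mV = 550.54.
Need 2^N ≥ 550.54; 2^9 = 512, 2^10 = 1024.
Minimum N = 10.

10 bits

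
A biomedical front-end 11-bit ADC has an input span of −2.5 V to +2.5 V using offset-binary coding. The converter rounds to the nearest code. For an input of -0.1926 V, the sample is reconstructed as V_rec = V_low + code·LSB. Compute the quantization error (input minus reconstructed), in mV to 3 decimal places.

0.271 mV

LSB = 5/2^11 = 2.441 mV.
Scaled input = 945.1110 LSBs, so code = 945.
Reconstructed: -0.19287109 V.
V_in − V_rec = 0.000271094 V = 0.271 mV.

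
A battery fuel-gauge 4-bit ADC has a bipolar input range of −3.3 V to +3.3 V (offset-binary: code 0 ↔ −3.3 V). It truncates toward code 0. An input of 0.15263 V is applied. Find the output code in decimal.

With 16 levels over 6.6 V, one step is 412.500 mV.
(0.15263 − (−3.3)) / 0.4125 = 8.370 LSBs.
⌊·⌋(8.370) = 8.

code 8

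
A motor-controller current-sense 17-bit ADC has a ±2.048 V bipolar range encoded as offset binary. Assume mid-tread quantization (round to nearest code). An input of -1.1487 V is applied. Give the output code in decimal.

LSB = 4.096 V / 131072 = 31.25 µV.
(-1.1487 − (−2.048)) / 3.125e-05 = 28777.600 LSBs.
Round → code 28778.

code 28778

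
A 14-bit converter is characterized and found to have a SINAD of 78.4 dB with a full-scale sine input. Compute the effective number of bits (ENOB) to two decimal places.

ENOB = (SINAD − 1.76) / 6.02 = (78.4 − 1.76)/6.02 = 12.731.

12.73 bits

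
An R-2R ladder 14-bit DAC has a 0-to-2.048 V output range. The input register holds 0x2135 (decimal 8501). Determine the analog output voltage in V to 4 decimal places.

1.0626 V

LSB = 2.048 V / 2^14 = 125.00 µV.
Code 0x2135 = 8501 decimal.
V_out = 0 + 8501 × 0.000125 V = 1.06262 V.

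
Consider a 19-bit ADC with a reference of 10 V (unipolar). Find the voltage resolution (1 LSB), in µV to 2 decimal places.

Full-scale span = 10 V.
LSB = 10 / 2^19 = 10 / 524288 = 1.90735e-05 V = 19.07 µV.

19.07 µV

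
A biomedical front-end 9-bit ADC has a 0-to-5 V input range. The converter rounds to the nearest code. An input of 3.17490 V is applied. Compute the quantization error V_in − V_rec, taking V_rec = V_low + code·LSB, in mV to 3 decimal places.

LSB = 5/2^9 = 9.766 mV.
Scaled input = 325.1098 LSBs, so code = 325.
Reconstructed: 3.1738281 V.
Error = 3.17490 − 3.1738281 = 0.00107187 V = 1.072 mV.

1.072 mV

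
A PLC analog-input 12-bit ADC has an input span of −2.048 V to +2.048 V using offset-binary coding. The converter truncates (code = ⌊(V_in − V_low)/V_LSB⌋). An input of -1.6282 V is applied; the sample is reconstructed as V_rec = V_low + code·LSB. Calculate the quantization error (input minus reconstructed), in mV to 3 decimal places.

Step size: 4.096 V ÷ 2^12 = 1.000 mV.
Scaled input = 419.8000 LSBs, so code = 419.
Reconstructed: -1.629 V.
Difference: 0.0008 V → 0.800 mV.

0.800 mV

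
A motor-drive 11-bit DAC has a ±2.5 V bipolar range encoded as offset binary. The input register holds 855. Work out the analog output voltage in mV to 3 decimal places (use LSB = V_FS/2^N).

-412.598 mV

LSB = 5 V / 2^11 = 2.441 mV.
V_out = (−2.5) + 855 × 0.00244141 V = -0.412598 V.
= -412.598 mV.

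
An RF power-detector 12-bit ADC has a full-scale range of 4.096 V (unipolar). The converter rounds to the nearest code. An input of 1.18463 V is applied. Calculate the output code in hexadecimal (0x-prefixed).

With 4096 levels over 4.096 V, one step is 1.000 mV.
(V_in − V_low)/LSB = (1.18463 − 0) / 0.001 = 1184.630.
Round → code 1185.
In hexadecimal (0x-prefixed): 0x4A1.

code 0x4A1 (decimal 1185)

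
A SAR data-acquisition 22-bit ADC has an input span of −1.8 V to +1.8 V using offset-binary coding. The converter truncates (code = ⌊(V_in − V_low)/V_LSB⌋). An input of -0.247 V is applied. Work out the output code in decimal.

LSB = 3.6 V / 4194304 = 0.86 µV.
(-0.247 − (−1.8)) / 8.58307e-07 = 1809376.142 LSBs.
⌊·⌋(1809376.142) = 1809376.

code 1809376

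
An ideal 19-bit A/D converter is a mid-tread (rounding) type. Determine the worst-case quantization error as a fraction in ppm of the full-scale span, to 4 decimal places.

0.9537 ppm

Rounding → worst-case error = ½ LSB = V_FS/2^20, so 1e+06/1048576 = 0.953674 ppm of full scale.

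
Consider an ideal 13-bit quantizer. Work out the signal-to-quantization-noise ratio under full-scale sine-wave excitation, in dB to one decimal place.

80.0 dB

SNR ≈ 6.02·N + 1.76 dB = 6.02·13 + 1.76 = 80.02 dB.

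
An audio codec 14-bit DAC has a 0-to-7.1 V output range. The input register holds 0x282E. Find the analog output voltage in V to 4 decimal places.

4.4574 V

LSB = 7.1 V / 2^14 = 433.35 µV.
Code 0x282E = 10286 decimal.
V_out = 0 + 10286 × 0.00043335 V = 4.45743 V.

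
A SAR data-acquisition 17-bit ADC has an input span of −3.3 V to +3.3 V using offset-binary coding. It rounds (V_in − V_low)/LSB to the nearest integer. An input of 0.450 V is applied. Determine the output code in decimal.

LSB = 6.6 V / 131072 = 50.35 µV.
(V_in − V_low)/LSB = (0.450 − (−3.3)) / 5.0354e-05 = 74472.727.
round(74472.727) = 74473.

code 74473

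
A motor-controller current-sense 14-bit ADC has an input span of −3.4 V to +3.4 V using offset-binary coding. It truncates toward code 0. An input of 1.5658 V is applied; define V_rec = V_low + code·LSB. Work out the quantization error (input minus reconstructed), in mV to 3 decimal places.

0.273 mV

One LSB is 6.8 V / 16384 = 415.04 µV.
Scaled input = 11964.6569 LSBs, so code = 11964.
V_rec = (−3.4) + 11964·0.000415039 = 1.5655273 V.
Error = 1.5658 − 1.5655273 = 0.000272656 V = 0.273 mV.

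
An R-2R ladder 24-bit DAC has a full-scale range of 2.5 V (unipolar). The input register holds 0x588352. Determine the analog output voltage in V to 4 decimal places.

0.8644 V

LSB = 2.5 V / 2^24 = 0.15 µV.
Code 0x588352 = 5800786 decimal.
V_out = 0 + 5800786 × 1.49012e-07 V = 0.864384 V.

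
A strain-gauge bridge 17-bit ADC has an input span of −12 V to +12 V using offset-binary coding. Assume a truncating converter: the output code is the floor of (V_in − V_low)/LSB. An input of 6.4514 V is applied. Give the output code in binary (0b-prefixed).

Full-scale span = 24 V; LSB = 24/2^17 = 183.11 µV.
Input sits at 100769.246 steps above V_low.
So the output code is 100769.
In binary (0b-prefixed): 0b11000100110100001.

code 0b11000100110100001 (decimal 100769)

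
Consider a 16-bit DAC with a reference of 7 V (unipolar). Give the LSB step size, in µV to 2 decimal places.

Full-scale span = 7 V.
LSB = 7 / 2^16 = 7 / 65536 = 0.000106812 V = 106.81 µV.

106.81 µV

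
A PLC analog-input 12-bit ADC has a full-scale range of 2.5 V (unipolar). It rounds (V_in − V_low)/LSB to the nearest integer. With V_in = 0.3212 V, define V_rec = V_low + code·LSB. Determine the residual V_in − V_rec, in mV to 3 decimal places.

Step size: 2.5 V ÷ 2^12 = 0.610 mV.
Scaled input = 526.2541 LSBs, so code = 526.
Reconstructed: 0.32104492 V.
Error = 0.3212 − 0.32104492 = 0.000155078 V = 0.155 mV.

0.155 mV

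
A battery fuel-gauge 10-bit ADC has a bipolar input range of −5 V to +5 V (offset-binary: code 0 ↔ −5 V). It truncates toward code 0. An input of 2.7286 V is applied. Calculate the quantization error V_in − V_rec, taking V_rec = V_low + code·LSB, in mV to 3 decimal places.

3.991 mV

LSB = 10/2^10 = 9.766 mV.
(V_in − V_low)/LSB = (2.7286 − (−5))/0.00976562 = 791.4086 → code 791 (floor).
Reconstructed: 2.7246094 V.
Error = 2.7286 − 2.7246094 = 0.00399063 V = 3.991 mV.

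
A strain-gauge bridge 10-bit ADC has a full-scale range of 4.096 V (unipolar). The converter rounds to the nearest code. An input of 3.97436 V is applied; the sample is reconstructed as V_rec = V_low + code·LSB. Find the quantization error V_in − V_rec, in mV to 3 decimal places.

LSB = 4.096/2^10 = 4.000 mV.
(3.97436 − 0)/0.004 = 993.5900; round gives code 994.
Code 994 maps back to 0 + 994×0.004 V = 3.976 V.
Difference: -0.00164 V → -1.640 mV.

-1.640 mV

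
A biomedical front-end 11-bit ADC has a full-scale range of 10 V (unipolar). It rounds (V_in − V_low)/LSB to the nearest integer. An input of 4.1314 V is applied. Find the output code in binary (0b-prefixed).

code 0b1101001110 (decimal 846)

With 2048 levels over 10 V, one step is 4.883 mV.
(4.1314 − 0) / 0.00488281 = 846.111 LSBs.
So the output code is 846.
In binary (0b-prefixed): 0b1101001110.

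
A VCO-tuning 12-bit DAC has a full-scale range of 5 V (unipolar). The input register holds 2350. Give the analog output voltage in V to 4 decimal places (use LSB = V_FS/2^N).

LSB = 5 V / 2^12 = 1.221 mV.
V_out = 0 + 2350 × 0.0012207 V = 2.86865 V.

2.8687 V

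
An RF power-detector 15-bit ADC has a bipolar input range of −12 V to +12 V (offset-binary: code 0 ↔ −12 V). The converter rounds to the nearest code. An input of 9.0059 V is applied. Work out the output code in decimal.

With 32768 levels over 24 V, one step is 0.732 mV.
(V_in − V_low)/LSB = (9.0059 − (−12)) / 0.000732422 = 28680.055.
So the output code is 28680.

code 28680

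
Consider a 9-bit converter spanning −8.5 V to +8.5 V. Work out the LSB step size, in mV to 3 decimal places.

33.203 mV

Full-scale span = 17 V.
LSB = 17 / 2^9 = 17 / 512 = 0.0332031 V = 33.203 mV.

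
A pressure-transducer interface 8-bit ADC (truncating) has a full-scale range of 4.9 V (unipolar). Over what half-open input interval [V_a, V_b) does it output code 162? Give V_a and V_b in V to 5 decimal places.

LSB = 4.9/2^8 = 19.141 mV.
V_a = V_low + 162·LSB = 3.10078 V; V_b = V_low + 163·LSB = 3.11992 V.

[3.10078 V, 3.11992 V)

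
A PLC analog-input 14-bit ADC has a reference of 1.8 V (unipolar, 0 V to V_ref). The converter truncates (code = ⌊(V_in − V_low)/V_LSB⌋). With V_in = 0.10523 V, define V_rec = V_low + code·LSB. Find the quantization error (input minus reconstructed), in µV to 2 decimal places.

One LSB is 1.8 V / 16384 = 109.86 µV.
(0.10523 − 0)/0.000109863 = 957.8268; ⌊·⌋ gives code 957.
Reconstructed: 0.10513916 V.
Difference: 9.08398e-05 V → 90.84 µV.

90.84 µV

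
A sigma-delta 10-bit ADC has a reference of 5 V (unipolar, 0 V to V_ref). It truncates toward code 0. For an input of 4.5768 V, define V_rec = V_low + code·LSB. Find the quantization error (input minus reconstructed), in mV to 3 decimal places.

Step size: 5 V ÷ 2^10 = 4.883 mV.
(V_in − V_low)/LSB = (4.5768 − 0)/0.00488281 = 937.3286 → code 937 (floor).
V_rec = 0 + 937·0.00488281 = 4.5751953 V.
Error = 4.5768 − 4.5751953 = 0.00160469 V = 1.605 mV.

1.605 mV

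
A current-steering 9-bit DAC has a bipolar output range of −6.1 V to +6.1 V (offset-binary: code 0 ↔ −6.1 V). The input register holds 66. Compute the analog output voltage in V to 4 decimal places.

LSB = 12.2 V / 2^9 = 23.828 mV.
V_out = (−6.1) + 66 × 0.0238281 V = -4.52734 V.

-4.5273 V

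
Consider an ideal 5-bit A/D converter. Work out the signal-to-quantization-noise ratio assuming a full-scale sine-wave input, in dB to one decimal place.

SNR ≈ 6.02·N + 1.76 dB = 6.02·5 + 1.76 = 31.86 dB.

31.9 dB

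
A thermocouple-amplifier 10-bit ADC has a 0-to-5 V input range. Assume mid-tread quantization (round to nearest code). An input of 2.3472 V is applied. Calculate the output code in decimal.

Full-scale span = 5 V; LSB = 5/2^10 = 4.883 mV.
(V_in − V_low)/LSB = (2.3472 − 0) / 0.00488281 = 480.707.
So the output code is 481.

code 481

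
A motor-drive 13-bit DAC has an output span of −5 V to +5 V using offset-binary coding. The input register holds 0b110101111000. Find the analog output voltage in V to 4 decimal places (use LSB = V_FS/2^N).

-0.7910 V

LSB = 10 V / 2^13 = 1.221 mV.
Code 0b110101111000 = 3448 decimal.
V_out = (−5) + 3448 × 0.0012207 V = -0.791016 V.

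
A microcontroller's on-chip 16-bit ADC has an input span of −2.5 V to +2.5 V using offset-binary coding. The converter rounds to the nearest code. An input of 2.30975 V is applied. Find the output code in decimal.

Full-scale span = 5 V; LSB = 5/2^16 = 76.29 µV.
Input sits at 63042.355 steps above V_low.
round(63042.355) = 63042.

code 63042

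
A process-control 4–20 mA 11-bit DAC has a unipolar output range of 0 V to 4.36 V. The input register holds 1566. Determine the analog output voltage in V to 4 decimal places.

LSB = 4.36 V / 2^11 = 2.129 mV.
V_out = 0 + 1566 × 0.00212891 V = 3.33387 V.

3.3339 V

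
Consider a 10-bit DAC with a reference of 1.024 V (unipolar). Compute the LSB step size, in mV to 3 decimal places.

1.000 mV

Full-scale span = 1.024 V.
LSB = 1.024 / 2^10 = 1.024 / 1024 = 0.001 V = 1.000 mV.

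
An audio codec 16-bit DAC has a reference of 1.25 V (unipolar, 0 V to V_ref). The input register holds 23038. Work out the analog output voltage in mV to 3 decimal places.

LSB = 1.25 V / 2^16 = 19.07 µV.
V_out = 0 + 23038 × 1.90735e-05 V = 0.439415 V.
= 439.415 mV.

439.415 mV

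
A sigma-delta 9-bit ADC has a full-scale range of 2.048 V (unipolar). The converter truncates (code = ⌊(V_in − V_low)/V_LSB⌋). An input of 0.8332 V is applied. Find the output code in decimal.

code 208

With 512 levels over 2.048 V, one step is 4.000 mV.
(V_in − V_low)/LSB = (0.8332 − 0) / 0.004 = 208.300.
Floor → code 208.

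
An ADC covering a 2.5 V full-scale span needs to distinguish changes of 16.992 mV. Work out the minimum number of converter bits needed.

8 bits

Number of steps required ≥ 2.5 V / 16.992 mV = 147.13.
Need 2^N ≥ 147.13; 2^7 = 128, 2^8 = 256.
Minimum N = 8.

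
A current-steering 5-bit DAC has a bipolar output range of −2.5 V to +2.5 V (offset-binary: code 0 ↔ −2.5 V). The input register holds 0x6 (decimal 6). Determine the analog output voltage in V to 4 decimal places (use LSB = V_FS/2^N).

-1.5625 V

LSB = 5 V / 2^5 = 156.250 mV.
Code 0x6 = 6 decimal.
V_out = (−2.5) + 6 × 0.15625 V = -1.5625 V.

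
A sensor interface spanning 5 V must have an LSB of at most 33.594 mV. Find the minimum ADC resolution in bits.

Number of steps required ≥ 5 V / 33.594 mV = 148.84.
Need 2^N ≥ 148.84; 2^7 = 128, 2^8 = 256.
Minimum N = 8.

8 bits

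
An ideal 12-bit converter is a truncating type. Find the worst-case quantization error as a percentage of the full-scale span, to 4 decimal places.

Truncating → worst-case error = 1 LSB = V_FS/2^12, so 100/4096 = 0.0244141 % of full scale.

0.0244 %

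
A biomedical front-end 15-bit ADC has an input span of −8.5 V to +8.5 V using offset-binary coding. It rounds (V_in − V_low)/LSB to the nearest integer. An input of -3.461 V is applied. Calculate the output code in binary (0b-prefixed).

code 0b10010111110001 (decimal 9713)

With 32768 levels over 17 V, one step is 0.519 mV.
Input sits at 9712.821 steps above V_low.
Round → code 9713.
In binary (0b-prefixed): 0b10010111110001.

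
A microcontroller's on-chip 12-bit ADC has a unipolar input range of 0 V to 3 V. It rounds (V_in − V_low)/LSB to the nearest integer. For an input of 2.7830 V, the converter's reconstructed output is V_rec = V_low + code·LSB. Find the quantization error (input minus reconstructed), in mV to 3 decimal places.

-0.203 mV

Step size: 3 V ÷ 2^12 = 0.732 mV.
Scaled input = 3799.7227 LSBs, so code = 3800.
Code 3800 maps back to 0 + 3800×0.000732422 V = 2.7832031 V.
Difference: -0.000203125 V → -0.203 mV.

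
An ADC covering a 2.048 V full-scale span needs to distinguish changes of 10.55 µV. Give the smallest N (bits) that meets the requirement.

Number of steps required ≥ 2.048 V / 10.55 µV = 194123.22.
Need 2^N ≥ 194123.22; 2^17 = 131072, 2^18 = 262144.
Minimum N = 18.

18 bits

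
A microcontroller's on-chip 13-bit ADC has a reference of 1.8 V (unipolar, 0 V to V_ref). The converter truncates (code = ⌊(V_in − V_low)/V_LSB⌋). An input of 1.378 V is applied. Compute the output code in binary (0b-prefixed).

LSB = 1.8 V / 8192 = 219.73 µV.
(1.378 − 0) / 0.000219727 = 6271.431 LSBs.
Floor → code 6271.
In binary (0b-prefixed): 0b1100001111111.

code 0b1100001111111 (decimal 6271)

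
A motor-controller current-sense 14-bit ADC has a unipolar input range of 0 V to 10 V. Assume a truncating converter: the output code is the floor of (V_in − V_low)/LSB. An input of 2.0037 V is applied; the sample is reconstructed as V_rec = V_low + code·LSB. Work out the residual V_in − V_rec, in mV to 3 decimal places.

0.526 mV

Step size: 10 V ÷ 2^14 = 0.610 mV.
Scaled input = 3282.8621 LSBs, so code = 3282.
V_rec = 0 + 3282·0.000610352 = 2.0031738 V.
V_in − V_rec = 0.000526172 V = 0.526 mV.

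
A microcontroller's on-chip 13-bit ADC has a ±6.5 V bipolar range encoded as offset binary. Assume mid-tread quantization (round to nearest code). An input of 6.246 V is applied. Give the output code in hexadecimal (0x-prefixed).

code 0x1F60 (decimal 8032)

Full-scale span = 13 V; LSB = 13/2^13 = 1.587 mV.
Input sits at 8031.941 steps above V_low.
So the output code is 8032.
In hexadecimal (0x-prefixed): 0x1F60.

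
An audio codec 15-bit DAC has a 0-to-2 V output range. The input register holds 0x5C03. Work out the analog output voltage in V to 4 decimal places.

1.4377 V

LSB = 2 V / 2^15 = 61.04 µV.
Code 0x5C03 = 23555 decimal.
V_out = 0 + 23555 × 6.10352e-05 V = 1.43768 V.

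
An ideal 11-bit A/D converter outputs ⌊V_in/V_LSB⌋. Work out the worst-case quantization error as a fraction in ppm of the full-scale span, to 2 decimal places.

488.28 ppm

Truncating → worst-case error = 1 LSB = V_FS/2^11, so 1e+06/2048 = 488.281 ppm of full scale.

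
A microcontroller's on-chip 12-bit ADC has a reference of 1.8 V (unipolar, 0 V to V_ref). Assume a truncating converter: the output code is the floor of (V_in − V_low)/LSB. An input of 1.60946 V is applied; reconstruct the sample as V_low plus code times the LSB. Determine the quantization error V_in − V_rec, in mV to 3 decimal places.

0.183 mV

Step size: 1.8 V ÷ 2^12 = 439.45 µV.
Scaled input = 3662.4156 LSBs, so code = 3662.
Reconstructed: 1.6092773 V.
V_in − V_rec = 0.000182656 V = 0.183 mV.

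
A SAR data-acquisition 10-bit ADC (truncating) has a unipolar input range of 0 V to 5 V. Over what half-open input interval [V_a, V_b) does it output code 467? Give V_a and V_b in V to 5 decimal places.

[2.28027 V, 2.28516 V)

LSB = 5/2^10 = 4.883 mV.
V_a = V_low + 467·LSB = 2.28027 V; V_b = V_low + 468·LSB = 2.28516 V.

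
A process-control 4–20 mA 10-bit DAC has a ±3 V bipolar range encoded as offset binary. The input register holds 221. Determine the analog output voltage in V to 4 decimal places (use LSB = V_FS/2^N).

-1.7051 V

LSB = 6 V / 2^10 = 5.859 mV.
V_out = (−3) + 221 × 0.00585938 V = -1.70508 V.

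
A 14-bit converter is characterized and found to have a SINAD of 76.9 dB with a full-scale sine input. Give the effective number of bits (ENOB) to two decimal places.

12.48 bits

ENOB = (SINAD − 1.76) / 6.02 = (76.9 − 1.76)/6.02 = 12.482.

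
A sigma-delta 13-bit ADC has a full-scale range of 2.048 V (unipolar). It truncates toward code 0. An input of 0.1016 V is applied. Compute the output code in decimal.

LSB = 2.048 V / 8192 = 250.00 µV.
(V_in − V_low)/LSB = (0.1016 − 0) / 0.00025 = 406.400.
So the output code is 406.

code 406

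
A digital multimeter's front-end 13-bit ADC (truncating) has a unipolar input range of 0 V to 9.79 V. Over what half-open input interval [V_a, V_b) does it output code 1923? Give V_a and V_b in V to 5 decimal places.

[2.29812 V, 2.29931 V)

LSB = 9.79/2^13 = 1.195 mV.
V_a = V_low + 1923·LSB = 2.29812 V; V_b = V_low + 1924·LSB = 2.29931 V.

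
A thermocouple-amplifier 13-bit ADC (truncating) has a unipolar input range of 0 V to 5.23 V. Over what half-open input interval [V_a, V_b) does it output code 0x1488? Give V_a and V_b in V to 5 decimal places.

LSB = 5.23/2^13 = 0.638 mV.
Code 0x1488 = 5256 decimal.
V_a = V_low + 5256·LSB = 3.35558 V; V_b = V_low + 5257·LSB = 3.35621 V.

[3.35558 V, 3.35621 V)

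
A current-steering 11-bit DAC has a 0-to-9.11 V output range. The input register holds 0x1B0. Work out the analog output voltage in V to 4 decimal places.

LSB = 9.11 V / 2^11 = 4.448 mV.
Code 0x1B0 = 432 decimal.
V_out = 0 + 432 × 0.00444824 V = 1.92164 V.

1.9216 V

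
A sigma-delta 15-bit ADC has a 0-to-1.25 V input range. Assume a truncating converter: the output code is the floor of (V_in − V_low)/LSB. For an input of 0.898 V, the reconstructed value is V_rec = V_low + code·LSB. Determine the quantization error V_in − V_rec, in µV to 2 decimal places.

One LSB is 1.25 V / 32768 = 38.15 µV.
(V_in − V_low)/LSB = (0.898 − 0)/3.8147e-05 = 23540.5312 → code 23540 (floor).
Code 23540 maps back to 0 + 23540×3.8147e-05 V = 0.89797974 V.
Difference: 2.02637e-05 V → 20.26 µV.

20.26 µV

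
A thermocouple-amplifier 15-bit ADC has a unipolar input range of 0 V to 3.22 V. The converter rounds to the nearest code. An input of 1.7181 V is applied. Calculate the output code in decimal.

With 32768 levels over 3.22 V, one step is 98.27 µV.
(1.7181 − 0) / 9.82666e-05 = 17484.069 LSBs.
round(17484.069) = 17484.

code 17484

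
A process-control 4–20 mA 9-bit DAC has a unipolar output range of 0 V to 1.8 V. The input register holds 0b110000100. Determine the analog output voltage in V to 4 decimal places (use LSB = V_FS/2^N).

1.3641 V

LSB = 1.8 V / 2^9 = 3.516 mV.
Code 0b110000100 = 388 decimal.
V_out = 0 + 388 × 0.00351563 V = 1.36406 V.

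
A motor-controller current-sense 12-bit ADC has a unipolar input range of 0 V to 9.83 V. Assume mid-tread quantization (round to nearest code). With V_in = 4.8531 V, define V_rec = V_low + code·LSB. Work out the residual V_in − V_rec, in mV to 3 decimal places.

0.497 mV

One LSB is 9.83 V / 4096 = 2.400 mV.
(V_in − V_low)/LSB = (4.8531 − 0)/0.0023999 = 2022.2073 → code 2022 (round).
Code 2022 maps back to 0 + 2022×0.0023999 V = 4.8526025 V.
Error = 4.8531 − 4.8526025 = 0.000497461 V = 0.497 mV.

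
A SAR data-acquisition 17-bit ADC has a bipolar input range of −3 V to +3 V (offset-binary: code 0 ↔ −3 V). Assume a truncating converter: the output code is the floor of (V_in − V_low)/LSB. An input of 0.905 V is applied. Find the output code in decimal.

code 85306

LSB = 6 V / 131072 = 45.78 µV.
(0.905 − (−3)) / 4.57764e-05 = 85306.027 LSBs.
Floor → code 85306.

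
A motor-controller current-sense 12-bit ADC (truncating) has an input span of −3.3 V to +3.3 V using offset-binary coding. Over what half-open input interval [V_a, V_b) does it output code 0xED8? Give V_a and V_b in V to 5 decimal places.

[2.82305 V, 2.82466 V)

LSB = 6.6/2^12 = 1.611 mV.
Code 0xED8 = 3800 decimal.
V_a = V_low + 3800·LSB = 2.82305 V; V_b = V_low + 3801·LSB = 2.82466 V.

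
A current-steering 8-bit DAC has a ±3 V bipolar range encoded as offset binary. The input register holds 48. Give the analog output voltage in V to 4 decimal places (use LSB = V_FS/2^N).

LSB = 6 V / 2^8 = 23.438 mV.
V_out = (−3) + 48 × 0.0234375 V = -1.875 V.

-1.8750 V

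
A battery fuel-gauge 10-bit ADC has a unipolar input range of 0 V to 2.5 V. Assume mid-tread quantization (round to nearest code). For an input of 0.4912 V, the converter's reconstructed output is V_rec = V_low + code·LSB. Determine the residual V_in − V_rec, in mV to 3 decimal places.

0.477 mV

One LSB is 2.5 V / 1024 = 2.441 mV.
(V_in − V_low)/LSB = (0.4912 − 0)/0.00244141 = 201.1955 → code 201 (round).
Reconstructed: 0.49072266 V.
Difference: 0.000477344 V → 0.477 mV.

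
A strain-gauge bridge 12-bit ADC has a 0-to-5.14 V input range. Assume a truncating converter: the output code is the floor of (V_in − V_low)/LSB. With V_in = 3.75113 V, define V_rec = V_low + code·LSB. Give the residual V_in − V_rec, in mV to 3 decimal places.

0.285 mV

Step size: 5.14 V ÷ 2^12 = 1.255 mV.
Scaled input = 2989.2273 LSBs, so code = 2989.
Reconstructed: 3.7508447 V.
V_in − V_rec = 0.000285273 V = 0.285 mV.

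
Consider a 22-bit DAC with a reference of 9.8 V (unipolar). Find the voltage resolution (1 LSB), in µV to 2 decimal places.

Full-scale span = 9.8 V.
LSB = 9.8 / 2^22 = 9.8 / 4194304 = 2.3365e-06 V = 2.34 µV.

2.34 µV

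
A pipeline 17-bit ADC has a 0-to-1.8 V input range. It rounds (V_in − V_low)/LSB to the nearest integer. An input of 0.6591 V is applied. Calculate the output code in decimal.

code 47994

LSB = 1.8 V / 131072 = 13.73 µV.
Input sits at 47994.197 steps above V_low.
Round → code 47994.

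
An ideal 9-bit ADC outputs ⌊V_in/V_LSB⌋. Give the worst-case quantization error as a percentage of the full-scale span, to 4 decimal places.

Truncating → worst-case error = 1 LSB = V_FS/2^9, so 100/512 = 0.195312 % of full scale.

0.1953 %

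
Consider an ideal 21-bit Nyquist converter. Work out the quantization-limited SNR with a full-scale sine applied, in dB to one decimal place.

SNR ≈ 6.02·N + 1.76 dB = 6.02·21 + 1.76 = 128.18 dB.

128.2 dB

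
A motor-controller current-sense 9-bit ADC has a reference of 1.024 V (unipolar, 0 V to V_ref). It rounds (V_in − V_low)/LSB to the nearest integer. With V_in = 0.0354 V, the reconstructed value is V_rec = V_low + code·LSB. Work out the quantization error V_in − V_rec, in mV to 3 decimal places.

-0.600 mV

One LSB is 1.024 V / 512 = 2.000 mV.
(V_in − V_low)/LSB = (0.0354 − 0)/0.002 = 17.7000 → code 18 (round).
Code 18 maps back to 0 + 18×0.002 V = 0.036 V.
Error = 0.0354 − 0.036 = -0.0006 V = -0.600 mV.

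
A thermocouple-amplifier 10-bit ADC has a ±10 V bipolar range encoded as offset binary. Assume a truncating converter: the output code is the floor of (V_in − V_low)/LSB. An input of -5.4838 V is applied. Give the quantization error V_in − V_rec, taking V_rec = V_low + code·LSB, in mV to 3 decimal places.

Step size: 20 V ÷ 2^10 = 19.531 mV.
(-5.4838 − (−10))/0.0195312 = 231.2294; ⌊·⌋ gives code 231.
Reconstructed: -5.4882812 V.
Error = -5.4838 − (−5.4882812) = 0.00448125 V = 4.481 mV.

4.481 mV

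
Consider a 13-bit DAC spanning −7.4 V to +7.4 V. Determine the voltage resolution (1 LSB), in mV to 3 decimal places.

Full-scale span = 14.8 V.
LSB = 14.8 / 2^13 = 14.8 / 8192 = 0.00180664 V = 1.807 mV.

1.807 mV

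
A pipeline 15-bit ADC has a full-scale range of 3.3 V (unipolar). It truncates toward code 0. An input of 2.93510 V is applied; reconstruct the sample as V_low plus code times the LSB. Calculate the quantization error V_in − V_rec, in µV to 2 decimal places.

One LSB is 3.3 V / 32768 = 100.71 µV.
Scaled input = 29144.6536 LSBs, so code = 29144.
Code 29144 maps back to 0 + 29144×0.000100708 V = 2.9350342 V.
Difference: 6.58203e-05 V → 65.82 µV.

65.82 µV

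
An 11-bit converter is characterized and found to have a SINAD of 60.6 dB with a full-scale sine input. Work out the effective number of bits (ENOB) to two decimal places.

9.77 bits

ENOB = (SINAD − 1.76) / 6.02 = (60.6 − 1.76)/6.02 = 9.774.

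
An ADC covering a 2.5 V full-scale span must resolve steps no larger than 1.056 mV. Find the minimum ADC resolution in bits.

12 bits

Number of steps required ≥ 2.5 V / 1.056 mV = 2367.42.
Need 2^N ≥ 2367.42; 2^11 = 2048, 2^12 = 4096.
Minimum N = 12.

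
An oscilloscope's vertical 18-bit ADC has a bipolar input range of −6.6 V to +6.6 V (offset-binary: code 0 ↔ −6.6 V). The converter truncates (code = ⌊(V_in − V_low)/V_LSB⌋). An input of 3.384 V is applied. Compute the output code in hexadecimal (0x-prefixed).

code 0x30684 (decimal 198276)

With 262144 levels over 13.2 V, one step is 50.35 µV.
Input sits at 198276.189 steps above V_low.
So the output code is 198276.
In hexadecimal (0x-prefixed): 0x30684.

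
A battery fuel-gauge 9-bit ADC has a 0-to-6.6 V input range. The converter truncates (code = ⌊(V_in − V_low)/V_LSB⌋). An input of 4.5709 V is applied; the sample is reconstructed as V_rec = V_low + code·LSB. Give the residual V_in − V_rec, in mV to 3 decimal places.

LSB = 6.6/2^9 = 12.891 mV.
(4.5709 − 0)/0.0128906 = 354.5910; ⌊·⌋ gives code 354.
Reconstructed: 4.5632813 V.
Error = 4.5709 − 4.5632813 = 0.00761875 V = 7.619 mV.

7.619 mV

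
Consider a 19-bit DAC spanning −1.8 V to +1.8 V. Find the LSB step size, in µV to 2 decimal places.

Full-scale span = 3.6 V.
LSB = 3.6 / 2^19 = 3.6 / 524288 = 6.86646e-06 V = 6.87 µV.

6.87 µV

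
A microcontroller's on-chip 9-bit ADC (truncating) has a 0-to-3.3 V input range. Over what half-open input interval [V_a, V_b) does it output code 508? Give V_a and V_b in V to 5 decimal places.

LSB = 3.3/2^9 = 6.445 mV.
V_a = V_low + 508·LSB = 3.27422 V; V_b = V_low + 509·LSB = 3.28066 V.

[3.27422 V, 3.28066 V)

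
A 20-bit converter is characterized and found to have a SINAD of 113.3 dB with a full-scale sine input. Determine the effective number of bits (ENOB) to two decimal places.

18.53 bits

ENOB = (SINAD − 1.76) / 6.02 = (113.3 − 1.76)/6.02 = 18.528.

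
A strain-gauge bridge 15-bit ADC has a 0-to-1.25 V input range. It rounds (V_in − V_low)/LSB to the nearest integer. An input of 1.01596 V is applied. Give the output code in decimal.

code 26633

Full-scale span = 1.25 V; LSB = 1.25/2^15 = 38.15 µV.
(1.01596 − 0) / 3.8147e-05 = 26632.782 LSBs.
round(26632.782) = 26633.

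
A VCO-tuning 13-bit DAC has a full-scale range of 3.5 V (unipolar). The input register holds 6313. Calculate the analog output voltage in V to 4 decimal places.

2.6972 V

LSB = 3.5 V / 2^13 = 427.25 µV.
V_out = 0 + 6313 × 0.000427246 V = 2.6972 V.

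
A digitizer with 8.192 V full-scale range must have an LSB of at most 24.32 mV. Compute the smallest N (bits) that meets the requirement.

9 bits

Number of steps required ≥ 8.192 V / 24.32 mV = 336.84.
Need 2^N ≥ 336.84; 2^8 = 256, 2^9 = 512.
Minimum N = 9.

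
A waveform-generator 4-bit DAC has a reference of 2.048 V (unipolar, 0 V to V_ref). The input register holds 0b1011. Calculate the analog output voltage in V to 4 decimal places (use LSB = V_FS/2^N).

1.4080 V

LSB = 2.048 V / 2^4 = 128.000 mV.
Code 0b1011 = 11 decimal.
V_out = 0 + 11 × 0.128 V = 1.408 V.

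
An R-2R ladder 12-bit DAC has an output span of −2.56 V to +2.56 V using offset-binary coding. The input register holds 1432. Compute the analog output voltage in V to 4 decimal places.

LSB = 5.12 V / 2^12 = 1.250 mV.
V_out = (−2.56) + 1432 × 0.00125 V = -0.77 V.

-0.7700 V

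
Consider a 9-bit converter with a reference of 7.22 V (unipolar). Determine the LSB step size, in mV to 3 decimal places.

Full-scale span = 7.22 V.
LSB = 7.22 / 2^9 = 7.22 / 512 = 0.0141016 V = 14.102 mV.

14.102 mV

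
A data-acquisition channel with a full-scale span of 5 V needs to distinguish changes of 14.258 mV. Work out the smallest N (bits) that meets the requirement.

Number of steps required ≥ 5 V / 14.258 mV = 350.68.
Need 2^N ≥ 350.68; 2^8 = 256, 2^9 = 512.
Minimum N = 9.

9 bits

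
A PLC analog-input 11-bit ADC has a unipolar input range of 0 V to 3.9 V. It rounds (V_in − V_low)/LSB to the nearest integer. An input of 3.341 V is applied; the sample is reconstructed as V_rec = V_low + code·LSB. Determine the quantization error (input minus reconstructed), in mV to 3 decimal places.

LSB = 3.9/2^11 = 1.904 mV.
(3.341 − 0)/0.0019043 = 1754.4533; round gives code 1754.
Code 1754 maps back to 0 + 1754×0.0019043 V = 3.3401367 V.
Error = 3.341 − 3.3401367 = 0.000863281 V = 0.863 mV.

0.863 mV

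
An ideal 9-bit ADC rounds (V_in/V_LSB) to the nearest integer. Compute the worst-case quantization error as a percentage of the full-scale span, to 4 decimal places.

0.0977 %

Rounding → worst-case error = ½ LSB = V_FS/2^10, so 100/1024 = 0.0976562 % of full scale.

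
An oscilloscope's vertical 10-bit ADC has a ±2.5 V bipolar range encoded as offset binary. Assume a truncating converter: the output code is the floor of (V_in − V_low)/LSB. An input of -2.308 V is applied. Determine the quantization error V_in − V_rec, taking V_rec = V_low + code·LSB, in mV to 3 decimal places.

1.570 mV

One LSB is 5 V / 1024 = 4.883 mV.
Scaled input = 39.3216 LSBs, so code = 39.
Code 39 maps back to (−2.5) + 39×0.00488281 V = -2.3095703 V.
Difference: 0.00157031 V → 1.570 mV.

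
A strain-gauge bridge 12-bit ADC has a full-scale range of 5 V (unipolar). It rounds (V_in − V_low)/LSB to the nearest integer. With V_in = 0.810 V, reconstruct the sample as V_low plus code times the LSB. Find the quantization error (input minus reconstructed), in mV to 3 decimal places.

-0.547 mV

LSB = 5/2^12 = 1.221 mV.
(0.810 − 0)/0.0012207 = 663.5520; round gives code 664.
Code 664 maps back to 0 + 664×0.0012207 V = 0.81054688 V.
Difference: -0.000546875 V → -0.547 mV.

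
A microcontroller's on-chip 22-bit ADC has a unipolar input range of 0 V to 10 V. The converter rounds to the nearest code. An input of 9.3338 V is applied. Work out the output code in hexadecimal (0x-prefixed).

LSB = 10 V / 4194304 = 2.38 µV.
(9.3338 − 0) / 2.38419e-06 = 3914879.468 LSBs.
Round → code 3914879.
In hexadecimal (0x-prefixed): 0x3BBC7F.

code 0x3BBC7F (decimal 3914879)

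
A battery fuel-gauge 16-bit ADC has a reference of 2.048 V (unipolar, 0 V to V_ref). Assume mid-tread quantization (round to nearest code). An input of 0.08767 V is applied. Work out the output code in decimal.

code 2805

LSB = 2.048 V / 65536 = 31.25 µV.
Input sits at 2805.440 steps above V_low.
So the output code is 2805.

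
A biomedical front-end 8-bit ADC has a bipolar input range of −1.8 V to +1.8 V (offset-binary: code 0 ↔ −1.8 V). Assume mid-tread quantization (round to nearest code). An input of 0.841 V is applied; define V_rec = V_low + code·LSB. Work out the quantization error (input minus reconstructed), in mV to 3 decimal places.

Step size: 3.6 V ÷ 2^8 = 14.062 mV.
(V_in − V_low)/LSB = (0.841 − (−1.8))/0.0140625 = 187.8044 → code 188 (round).
Code 188 maps back to (−1.8) + 188×0.0140625 V = 0.84375 V.
Difference: -0.00275 V → -2.750 mV.

-2.750 mV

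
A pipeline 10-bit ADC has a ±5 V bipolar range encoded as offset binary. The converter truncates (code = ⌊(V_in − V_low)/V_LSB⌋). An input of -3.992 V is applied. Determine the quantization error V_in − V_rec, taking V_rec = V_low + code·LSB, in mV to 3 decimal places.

2.141 mV

LSB = 10/2^10 = 9.766 mV.
Scaled input = 103.2192 LSBs, so code = 103.
Code 103 maps back to (−5) + 103×0.00976562 V = -3.9941406 V.
Difference: 0.00214063 V → 2.141 mV.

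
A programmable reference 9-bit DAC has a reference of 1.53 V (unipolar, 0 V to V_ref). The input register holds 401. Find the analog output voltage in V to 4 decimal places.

1.1983 V

LSB = 1.53 V / 2^9 = 2.988 mV.
V_out = 0 + 401 × 0.00298828 V = 1.1983 V.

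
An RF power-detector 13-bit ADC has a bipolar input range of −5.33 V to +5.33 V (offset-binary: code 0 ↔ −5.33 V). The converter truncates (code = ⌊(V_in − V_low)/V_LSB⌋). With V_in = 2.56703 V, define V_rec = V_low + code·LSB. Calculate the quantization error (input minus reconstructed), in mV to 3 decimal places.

0.926 mV

Step size: 10.66 V ÷ 2^13 = 1.301 mV.
Scaled input = 6068.7120 LSBs, so code = 6068.
Code 6068 maps back to (−5.33) + 6068×0.00130127 V = 2.5661035 V.
Error = 2.56703 − 2.5661035 = 0.000926484 V = 0.926 mV.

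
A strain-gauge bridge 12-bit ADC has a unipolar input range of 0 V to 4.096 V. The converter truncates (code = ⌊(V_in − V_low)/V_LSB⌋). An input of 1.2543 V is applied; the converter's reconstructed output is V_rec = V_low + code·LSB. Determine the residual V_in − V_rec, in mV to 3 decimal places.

0.300 mV

LSB = 4.096/2^12 = 1.000 mV.
(1.2543 − 0)/0.001 = 1254.3000; ⌊·⌋ gives code 1254.
V_rec = 0 + 1254·0.001 = 1.254 V.
V_in − V_rec = 0.0003 V = 0.300 mV.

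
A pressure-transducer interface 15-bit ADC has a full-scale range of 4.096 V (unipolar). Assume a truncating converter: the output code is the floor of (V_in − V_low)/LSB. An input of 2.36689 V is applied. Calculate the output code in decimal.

code 18935

LSB = 4.096 V / 32768 = 125.00 µV.
Input sits at 18935.120 steps above V_low.
Floor → code 18935.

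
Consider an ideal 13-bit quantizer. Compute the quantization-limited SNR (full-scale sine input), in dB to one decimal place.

80.0 dB

SNR ≈ 6.02·N + 1.76 dB = 6.02·13 + 1.76 = 80.02 dB.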